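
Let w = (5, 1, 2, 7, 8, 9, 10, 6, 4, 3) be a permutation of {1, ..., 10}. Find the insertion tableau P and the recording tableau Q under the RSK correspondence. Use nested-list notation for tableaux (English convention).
Insert each entry of the permutation into P by Schensted row insertion, recording in Q the position of each new cell.

Insert 5: appended to row 1. P = [[5]], Q = [[1]].
Insert 1: 1 bumps 5 from row 1; 5 starts row 2. P = [[1], [5]], Q = [[1], [2]].
Insert 2: appended to row 1. P = [[1, 2], [5]], Q = [[1, 3], [2]].
Insert 7: appended to row 1. P = [[1, 2, 7], [5]], Q = [[1, 3, 4], [2]].
Insert 8: appended to row 1. P = [[1, 2, 7, 8], [5]], Q = [[1, 3, 4, 5], [2]].
Insert 9: appended to row 1. P = [[1, 2, 7, 8, 9], [5]], Q = [[1, 3, 4, 5, 6], [2]].
Insert 10: appended to row 1. P = [[1, 2, 7, 8, 9, 10], [5]], Q = [[1, 3, 4, 5, 6, 7], [2]].
Insert 6: 6 bumps 7 from row 1; 7 appends to row 2. P = [[1, 2, 6, 8, 9, 10], [5, 7]], Q = [[1, 3, 4, 5, 6, 7], [2, 8]].
Insert 4: 4 bumps 6 from row 1; 6 bumps 7 from row 2; 7 starts row 3. P = [[1, 2, 4, 8, 9, 10], [5, 6], [7]], Q = [[1, 3, 4, 5, 6, 7], [2, 8], [9]].
Insert 3: 3 bumps 4 from row 1; 4 bumps 5 from row 2; 5 bumps 7 from row 3; 7 starts row 4. P = [[1, 2, 3, 8, 9, 10], [4, 6], [5], [7]], Q = [[1, 3, 4, 5, 6, 7], [2, 8], [9], [10]].

So P = [[1, 2, 3, 8, 9, 10], [4, 6], [5], [7]], Q = [[1, 3, 4, 5, 6, 7], [2, 8], [9], [10]].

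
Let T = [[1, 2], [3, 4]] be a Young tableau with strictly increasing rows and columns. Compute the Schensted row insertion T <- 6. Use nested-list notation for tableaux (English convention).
[[1, 2, 6], [3, 4]]

6 is larger than every entry of row 1, so it is appended to row 1. The new tableau is [[1, 2, 6], [3, 4]].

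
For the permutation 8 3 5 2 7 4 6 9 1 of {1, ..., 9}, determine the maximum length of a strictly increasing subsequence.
4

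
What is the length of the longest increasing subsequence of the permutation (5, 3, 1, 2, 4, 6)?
4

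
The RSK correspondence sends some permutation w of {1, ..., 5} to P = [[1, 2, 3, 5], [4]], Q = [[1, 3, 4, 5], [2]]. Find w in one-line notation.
Reverse the RSK construction: for i from n down to 1, find the cell of Q containing i, remove the entry at that cell from P, and reverse-bump it up through P; the value ejected from row 1 is w(i).

Step i=5: Q has 5 at row 1, column 4; remove that cell from P, ejecting 5. So w(5) = 5. P is now [[1, 2, 3], [4]].
Step i=4: Q has 4 at row 1, column 3; remove that cell from P, ejecting 3. So w(4) = 3. P is now [[1, 2], [4]].
Step i=3: Q has 3 at row 1, column 2; remove that cell from P, ejecting 2. So w(3) = 2. P is now [[1], [4]].
Step i=2: Q has 2 at row 2, column 1; remove 4 from row 2 of P and reverse-bump: 4 enters row 1 and ejects 1. So w(2) = 1. P is now [[4]].
Step i=1: Q has 1 at row 1, column 1; remove that cell from P, ejecting 4. So w(1) = 4. P is now [].

So w = 4 1 2 3 5.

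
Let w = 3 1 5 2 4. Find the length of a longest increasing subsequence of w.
3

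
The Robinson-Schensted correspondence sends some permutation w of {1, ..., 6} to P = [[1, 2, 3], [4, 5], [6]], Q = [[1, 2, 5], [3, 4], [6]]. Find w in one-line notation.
4 6 1 2 5 3

Reverse the RSK construction: for i from n down to 1, find the cell of Q containing i, remove the entry at that cell from P, and reverse-bump it up through P; the value ejected from row 1 is w(i).

Step i=6: Q has 6 at row 3, column 1; remove 6 from row 3 of P and reverse-bump: 6 enters row 2 and ejects 5; 5 enters row 1 and ejects 3. So w(6) = 3. P is now [[1, 2, 5], [4, 6]].
Step i=5: Q has 5 at row 1, column 3; remove that cell from P, ejecting 5. So w(5) = 5. P is now [[1, 2], [4, 6]].
Step i=4: Q has 4 at row 2, column 2; remove 6 from row 2 of P and reverse-bump: 6 enters row 1 and ejects 2. So w(4) = 2. P is now [[1, 6], [4]].
Step i=3: Q has 3 at row 2, column 1; remove 4 from row 2 of P and reverse-bump: 4 enters row 1 and ejects 1. So w(3) = 1. P is now [[4, 6]].
Step i=2: Q has 2 at row 1, column 2; remove that cell from P, ejecting 6. So w(2) = 6. P is now [[4]].
Step i=1: Q has 1 at row 1, column 1; remove that cell from P, ejecting 4. So w(1) = 4. P is now [].

So w = 4 6 1 2 5 3.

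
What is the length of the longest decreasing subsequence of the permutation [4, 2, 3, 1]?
3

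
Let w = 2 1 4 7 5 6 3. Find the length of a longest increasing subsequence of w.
4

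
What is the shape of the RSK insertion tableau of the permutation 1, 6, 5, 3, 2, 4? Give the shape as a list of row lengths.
RSK row insertion gives P = [[1, 2, 4], [3], [5], [6]], which has shape [3, 1, 1, 1].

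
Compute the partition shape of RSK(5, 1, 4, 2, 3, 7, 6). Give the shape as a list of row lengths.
RSK row insertion gives P = [[1, 2, 3, 6], [4, 7], [5]], which has shape [4, 2, 1].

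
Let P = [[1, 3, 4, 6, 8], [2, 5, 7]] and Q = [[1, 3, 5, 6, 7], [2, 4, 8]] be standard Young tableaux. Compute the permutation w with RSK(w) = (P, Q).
2 1 5 3 4 7 8 6

Reverse the RSK construction: for i from n down to 1, find the cell of Q containing i, remove the entry at that cell from P, and reverse-bump it up through P; the value ejected from row 1 is w(i).

Step i=8: Q has 8 at row 2, column 3; remove 7 from row 2 of P and reverse-bump: 7 enters row 1 and ejects 6. So w(8) = 6. P is now [[1, 3, 4, 7, 8], [2, 5]].
Step i=7: Q has 7 at row 1, column 5; remove that cell from P, ejecting 8. So w(7) = 8. P is now [[1, 3, 4, 7], [2, 5]].
Step i=6: Q has 6 at row 1, column 4; remove that cell from P, ejecting 7. So w(6) = 7. P is now [[1, 3, 4], [2, 5]].
Step i=5: Q has 5 at row 1, column 3; remove that cell from P, ejecting 4. So w(5) = 4. P is now [[1, 3], [2, 5]].
Step i=4: Q has 4 at row 2, column 2; remove 5 from row 2 of P and reverse-bump: 5 enters row 1 and ejects 3. So w(4) = 3. P is now [[1, 5], [2]].
Step i=3: Q has 3 at row 1, column 2; remove that cell from P, ejecting 5. So w(3) = 5. P is now [[1], [2]].
Step i=2: Q has 2 at row 2, column 1; remove 2 from row 2 of P and reverse-bump: 2 enters row 1 and ejects 1. So w(2) = 1. P is now [[2]].
Step i=1: Q has 1 at row 1, column 1; remove that cell from P, ejecting 2. So w(1) = 2. P is now [].

So w = 2 1 5 3 4 7 8 6.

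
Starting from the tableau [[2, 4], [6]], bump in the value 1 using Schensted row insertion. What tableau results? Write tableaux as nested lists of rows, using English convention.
[[1, 4], [2], [6]]

In row 1, 1 replaces 2 (the leftmost entry greater than 1); 2 is bumped to row 2. In row 2, 2 replaces 6 (the leftmost entry greater than 2); 6 is bumped to row 3. 6 starts a new row 3. The new tableau is [[1, 4], [2], [6]].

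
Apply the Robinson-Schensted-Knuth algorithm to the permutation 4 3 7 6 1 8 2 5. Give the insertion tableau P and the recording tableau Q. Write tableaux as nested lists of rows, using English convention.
P = [[1, 2, 5], [3, 6, 8], [4, 7]], Q = [[1, 3, 6], [2, 4, 8], [5, 7]]

Insert each entry of the permutation into P by Schensted row insertion, recording in Q the position of each new cell.

Insert 4: appended to row 1. P = [[4]], Q = [[1]].
Insert 3: 3 bumps 4 from row 1; 4 starts row 2. P = [[3], [4]], Q = [[1], [2]].
Insert 7: appended to row 1. P = [[3, 7], [4]], Q = [[1, 3], [2]].
Insert 6: 6 bumps 7 from row 1; 7 appends to row 2. P = [[3, 6], [4, 7]], Q = [[1, 3], [2, 4]].
Insert 1: 1 bumps 3 from row 1; 3 bumps 4 from row 2; 4 starts row 3. P = [[1, 6], [3, 7], [4]], Q = [[1, 3], [2, 4], [5]].
Insert 8: appended to row 1. P = [[1, 6, 8], [3, 7], [4]], Q = [[1, 3, 6], [2, 4], [5]].
Insert 2: 2 bumps 6 from row 1; 6 bumps 7 from row 2; 7 appends to row 3. P = [[1, 2, 8], [3, 6], [4, 7]], Q = [[1, 3, 6], [2, 4], [5, 7]].
Insert 5: 5 bumps 8 from row 1; 8 appends to row 2. P = [[1, 2, 5], [3, 6, 8], [4, 7]], Q = [[1, 3, 6], [2, 4, 8], [5, 7]].

So P = [[1, 2, 5], [3, 6, 8], [4, 7]], Q = [[1, 3, 6], [2, 4, 8], [5, 7]].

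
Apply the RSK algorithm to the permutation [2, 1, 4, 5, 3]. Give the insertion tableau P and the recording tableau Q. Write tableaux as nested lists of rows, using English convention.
Insert each entry of the permutation into P by Schensted row insertion, recording in Q the position of each new cell.

After inserting 2: P = [[2]].
After inserting 1: P = [[1], [2]].
After inserting 4: P = [[1, 4], [2]].
After inserting 5: P = [[1, 4, 5], [2]].
After inserting 3: P = [[1, 3, 5], [2, 4]].

So P = [[1, 3, 5], [2, 4]], Q = [[1, 3, 4], [2, 5]].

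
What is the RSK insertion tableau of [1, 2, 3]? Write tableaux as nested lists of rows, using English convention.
Insert 1: appended to row 1. P = [[1]].
Insert 2: appended to row 1. P = [[1, 2]].
Insert 3: appended to row 1. P = [[1, 2, 3]].

So P = [[1, 2, 3]].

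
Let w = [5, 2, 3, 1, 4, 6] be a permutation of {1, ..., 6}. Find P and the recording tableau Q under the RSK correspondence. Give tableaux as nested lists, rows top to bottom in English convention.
Insert each entry of the permutation into P by Schensted row insertion, recording in Q the position of each new cell.

Insert 5: appended to row 1. P = [[5]].
Insert 2: 2 bumps 5 from row 1; 5 starts row 2. P = [[2], [5]].
Insert 3: appended to row 1. P = [[2, 3], [5]].
Insert 1: 1 bumps 2 from row 1; 2 bumps 5 from row 2; 5 starts row 3. P = [[1, 3], [2], [5]].
Insert 4: appended to row 1. P = [[1, 3, 4], [2], [5]].
Insert 6: appended to row 1. P = [[1, 3, 4, 6], [2], [5]].

So P = [[1, 3, 4, 6], [2], [5]], Q = [[1, 3, 5, 6], [2], [4]].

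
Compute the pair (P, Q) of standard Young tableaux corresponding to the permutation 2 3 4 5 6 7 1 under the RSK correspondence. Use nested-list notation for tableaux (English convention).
Insert each entry of the permutation into P by Schensted row insertion, recording in Q the position of each new cell.

Insert 2: appended to row 1. P = [[2]].
Insert 3: appended to row 1. P = [[2, 3]].
Insert 4: appended to row 1. P = [[2, 3, 4]].
Insert 5: appended to row 1. P = [[2, 3, 4, 5]].
Insert 6: appended to row 1. P = [[2, 3, 4, 5, 6]].
Insert 7: appended to row 1. P = [[2, 3, 4, 5, 6, 7]].
Insert 1: 1 bumps 2 from row 1; 2 starts row 2. P = [[1, 3, 4, 5, 6, 7], [2]].

So P = [[1, 3, 4, 5, 6, 7], [2]], Q = [[1, 2, 3, 4, 5, 6], [7]].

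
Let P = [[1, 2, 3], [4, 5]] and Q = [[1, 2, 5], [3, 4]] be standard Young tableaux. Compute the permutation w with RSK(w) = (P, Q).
4 5 1 2 3

Reverse the RSK construction: for i from n down to 1, find the cell of Q containing i, remove the entry at that cell from P, and reverse-bump it up through P; the value ejected from row 1 is w(i).

Step i=5: Q has 5 at row 1, column 3; remove that cell from P, ejecting 3. So w(5) = 3. P is now [[1, 2], [4, 5]].
Step i=4: Q has 4 at row 2, column 2; remove 5 from row 2 of P and reverse-bump: 5 enters row 1 and ejects 2. So w(4) = 2. P is now [[1, 5], [4]].
Step i=3: Q has 3 at row 2, column 1; remove 4 from row 2 of P and reverse-bump: 4 enters row 1 and ejects 1. So w(3) = 1. P is now [[4, 5]].
Step i=2: Q has 2 at row 1, column 2; remove that cell from P, ejecting 5. So w(2) = 5. P is now [[4]].
Step i=1: Q has 1 at row 1, column 1; remove that cell from P, ejecting 4. So w(1) = 4. P is now [].

So w = 4 5 1 2 3.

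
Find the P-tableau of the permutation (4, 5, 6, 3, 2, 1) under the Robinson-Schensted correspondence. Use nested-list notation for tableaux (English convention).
P = [[1, 5, 6], [2], [3], [4]]

Insert 4: appended to row 1. P = [[4]].
Insert 5: appended to row 1. P = [[4, 5]].
Insert 6: appended to row 1. P = [[4, 5, 6]].
Insert 3: 3 bumps 4 from row 1; 4 starts row 2. P = [[3, 5, 6], [4]].
Insert 2: 2 bumps 3 from row 1; 3 bumps 4 from row 2; 4 starts row 3. P = [[2, 5, 6], [3], [4]].
Insert 1: 1 bumps 2 from row 1; 2 bumps 3 from row 2; 3 bumps 4 from row 3; 4 starts row 4. P = [[1, 5, 6], [2], [3], [4]].

So P = [[1, 5, 6], [2], [3], [4]].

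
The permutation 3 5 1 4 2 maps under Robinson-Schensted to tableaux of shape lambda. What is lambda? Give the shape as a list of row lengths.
[2, 2, 1]

Row-insert each entry into an empty tableau.

After inserting 3: P = [[3]].
After inserting 5: P = [[3, 5]].
After inserting 1: P = [[1, 5], [3]].
After inserting 4: P = [[1, 4], [3, 5]].
After inserting 2: P = [[1, 2], [3, 4], [5]].

The final insertion tableau P = [[1, 2], [3, 4], [5]] has shape [2, 2, 1].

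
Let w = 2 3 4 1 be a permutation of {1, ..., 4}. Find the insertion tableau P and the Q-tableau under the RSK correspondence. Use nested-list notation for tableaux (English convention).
P = [[1, 3, 4], [2]], Q = [[1, 2, 3], [4]]

Insert each entry of the permutation into P by Schensted row insertion, recording in Q the position of each new cell.

Insert 2: appended to row 1. P = [[2]].
Insert 3: appended to row 1. P = [[2, 3]].
Insert 4: appended to row 1. P = [[2, 3, 4]].
Insert 1: 1 bumps 2 from row 1; 2 starts row 2. P = [[1, 3, 4], [2]].

So P = [[1, 3, 4], [2]], Q = [[1, 2, 3], [4]].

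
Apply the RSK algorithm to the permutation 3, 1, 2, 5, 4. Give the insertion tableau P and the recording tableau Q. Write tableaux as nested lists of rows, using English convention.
P = [[1, 2, 4], [3, 5]], Q = [[1, 3, 4], [2, 5]]

Insert each entry of the permutation into P by Schensted row insertion, recording in Q the position of each new cell.

Insert 3: appended to row 1. P = [[3]], Q = [[1]].
Insert 1: 1 bumps 3 from row 1; 3 starts row 2. P = [[1], [3]], Q = [[1], [2]].
Insert 2: appended to row 1. P = [[1, 2], [3]], Q = [[1, 3], [2]].
Insert 5: appended to row 1. P = [[1, 2, 5], [3]], Q = [[1, 3, 4], [2]].
Insert 4: 4 bumps 5 from row 1; 5 appends to row 2. P = [[1, 2, 4], [3, 5]], Q = [[1, 3, 4], [2, 5]].

So P = [[1, 2, 4], [3, 5]], Q = [[1, 3, 4], [2, 5]].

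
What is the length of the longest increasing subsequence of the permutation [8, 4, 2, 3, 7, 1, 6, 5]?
3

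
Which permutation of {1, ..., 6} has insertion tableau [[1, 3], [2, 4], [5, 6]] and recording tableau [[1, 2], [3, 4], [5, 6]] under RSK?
Reverse the RSK construction: for i from n down to 1, find the cell of Q containing i, remove the entry at that cell from P, and reverse-bump it up through P; the value ejected from row 1 is w(i).

Step i=6: Q has 6 at row 3, column 2; remove 6 from row 3 of P and reverse-bump: 6 enters row 2 and ejects 4; 4 enters row 1 and ejects 3. So w(6) = 3. P is now [[1, 4], [2, 6], [5]].
Step i=5: Q has 5 at row 3, column 1; remove 5 from row 3 of P and reverse-bump: 5 enters row 2 and ejects 2; 2 enters row 1 and ejects 1. So w(5) = 1. P is now [[2, 4], [5, 6]].
Step i=4: Q has 4 at row 2, column 2; remove 6 from row 2 of P and reverse-bump: 6 enters row 1 and ejects 4. So w(4) = 4. P is now [[2, 6], [5]].
Step i=3: Q has 3 at row 2, column 1; remove 5 from row 2 of P and reverse-bump: 5 enters row 1 and ejects 2. So w(3) = 2. P is now [[5, 6]].
Step i=2: Q has 2 at row 1, column 2; remove that cell from P, ejecting 6. So w(2) = 6. P is now [[5]].
Step i=1: Q has 1 at row 1, column 1; remove that cell from P, ejecting 5. So w(1) = 5. P is now [].

So w = 5 6 2 4 1 3.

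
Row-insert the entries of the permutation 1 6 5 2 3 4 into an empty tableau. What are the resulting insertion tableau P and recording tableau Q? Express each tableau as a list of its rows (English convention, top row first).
Insert each entry of the permutation into P by Schensted row insertion, recording in Q the position of each new cell.

Insert 1: appended to row 1. P = [[1]].
Insert 6: appended to row 1. P = [[1, 6]].
Insert 5: 5 bumps 6 from row 1; 6 starts row 2. P = [[1, 5], [6]].
Insert 2: 2 bumps 5 from row 1; 5 bumps 6 from row 2; 6 starts row 3. P = [[1, 2], [5], [6]].
Insert 3: appended to row 1. P = [[1, 2, 3], [5], [6]].
Insert 4: appended to row 1. P = [[1, 2, 3, 4], [5], [6]].

So P = [[1, 2, 3, 4], [5], [6]], Q = [[1, 2, 5, 6], [3], [4]].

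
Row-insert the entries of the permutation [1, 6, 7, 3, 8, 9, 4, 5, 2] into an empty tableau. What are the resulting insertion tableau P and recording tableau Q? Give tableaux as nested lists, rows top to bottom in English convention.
P = [[1, 2, 4, 5, 9], [3, 7, 8], [6]], Q = [[1, 2, 3, 5, 6], [4, 7, 8], [9]]

Insert each entry of the permutation into P by Schensted row insertion, recording in Q the position of each new cell.

Insert 1: appended to row 1. P = [[1]], Q = [[1]].
Insert 6: appended to row 1. P = [[1, 6]], Q = [[1, 2]].
Insert 7: appended to row 1. P = [[1, 6, 7]], Q = [[1, 2, 3]].
Insert 3: 3 bumps 6 from row 1; 6 starts row 2. P = [[1, 3, 7], [6]], Q = [[1, 2, 3], [4]].
Insert 8: appended to row 1. P = [[1, 3, 7, 8], [6]], Q = [[1, 2, 3, 5], [4]].
Insert 9: appended to row 1. P = [[1, 3, 7, 8, 9], [6]], Q = [[1, 2, 3, 5, 6], [4]].
Insert 4: 4 bumps 7 from row 1; 7 appends to row 2. P = [[1, 3, 4, 8, 9], [6, 7]], Q = [[1, 2, 3, 5, 6], [4, 7]].
Insert 5: 5 bumps 8 from row 1; 8 appends to row 2. P = [[1, 3, 4, 5, 9], [6, 7, 8]], Q = [[1, 2, 3, 5, 6], [4, 7, 8]].
Insert 2: 2 bumps 3 from row 1; 3 bumps 6 from row 2; 6 starts row 3. P = [[1, 2, 4, 5, 9], [3, 7, 8], [6]], Q = [[1, 2, 3, 5, 6], [4, 7, 8], [9]].

So P = [[1, 2, 4, 5, 9], [3, 7, 8], [6]], Q = [[1, 2, 3, 5, 6], [4, 7, 8], [9]].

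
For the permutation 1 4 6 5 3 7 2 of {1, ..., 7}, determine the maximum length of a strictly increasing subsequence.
4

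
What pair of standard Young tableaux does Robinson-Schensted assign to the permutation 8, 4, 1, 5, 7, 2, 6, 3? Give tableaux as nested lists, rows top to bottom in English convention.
Insert each entry of the permutation into P by Schensted row insertion, recording in Q the position of each new cell.

After inserting 8: P = [[8]].
After inserting 4: P = [[4], [8]].
After inserting 1: P = [[1], [4], [8]].
After inserting 5: P = [[1, 5], [4], [8]].
After inserting 7: P = [[1, 5, 7], [4], [8]].
After inserting 2: P = [[1, 2, 7], [4, 5], [8]].
After inserting 6: P = [[1, 2, 6], [4, 5, 7], [8]].
After inserting 3: P = [[1, 2, 3], [4, 5, 6], [7], [8]].

So P = [[1, 2, 3], [4, 5, 6], [7], [8]], Q = [[1, 4, 5], [2, 6, 7], [3], [8]].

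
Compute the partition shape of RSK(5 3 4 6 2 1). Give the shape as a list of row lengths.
Row-insert each entry into an empty tableau.

After inserting 5: P = [[5]].
After inserting 3: P = [[3], [5]].
After inserting 4: P = [[3, 4], [5]].
After inserting 6: P = [[3, 4, 6], [5]].
After inserting 2: P = [[2, 4, 6], [3], [5]].
After inserting 1: P = [[1, 4, 6], [2], [3], [5]].

The final insertion tableau P = [[1, 4, 6], [2], [3], [5]] has shape [3, 1, 1, 1].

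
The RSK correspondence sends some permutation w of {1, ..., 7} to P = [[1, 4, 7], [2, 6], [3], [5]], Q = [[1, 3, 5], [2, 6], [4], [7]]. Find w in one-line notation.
Reverse the RSK construction: for i from n down to 1, find the cell of Q containing i, remove the entry at that cell from P, and reverse-bump it up through P; the value ejected from row 1 is w(i).

Step i=7: Q has 7 at row 4, column 1; remove 5 from row 4 of P and reverse-bump: 5 enters row 3 and ejects 3; 3 enters row 2 and ejects 2; 2 enters row 1 and ejects 1. So w(7) = 1. P is now [[2, 4, 7], [3, 6], [5]].
Step i=6: Q has 6 at row 2, column 2; remove 6 from row 2 of P and reverse-bump: 6 enters row 1 and ejects 4. So w(6) = 4. P is now [[2, 6, 7], [3], [5]].
Step i=5: Q has 5 at row 1, column 3; remove that cell from P, ejecting 7. So w(5) = 7. P is now [[2, 6], [3], [5]].
Step i=4: Q has 4 at row 3, column 1; remove 5 from row 3 of P and reverse-bump: 5 enters row 2 and ejects 3; 3 enters row 1 and ejects 2. So w(4) = 2. P is now [[3, 6], [5]].
Step i=3: Q has 3 at row 1, column 2; remove that cell from P, ejecting 6. So w(3) = 6. P is now [[3], [5]].
Step i=2: Q has 2 at row 2, column 1; remove 5 from row 2 of P and reverse-bump: 5 enters row 1 and ejects 3. So w(2) = 3. P is now [[5]].
Step i=1: Q has 1 at row 1, column 1; remove that cell from P, ejecting 5. So w(1) = 5. P is now [].

So w = 5 3 6 2 7 4 1.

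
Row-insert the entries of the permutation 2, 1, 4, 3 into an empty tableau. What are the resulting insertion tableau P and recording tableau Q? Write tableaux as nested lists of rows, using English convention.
P = [[1, 3], [2, 4]], Q = [[1, 3], [2, 4]]

Insert each entry of the permutation into P by Schensted row insertion, recording in Q the position of each new cell.

Insert 2: appended to row 1. P = [[2]], Q = [[1]].
Insert 1: 1 bumps 2 from row 1; 2 starts row 2. P = [[1], [2]], Q = [[1], [2]].
Insert 4: appended to row 1. P = [[1, 4], [2]], Q = [[1, 3], [2]].
Insert 3: 3 bumps 4 from row 1; 4 appends to row 2. P = [[1, 3], [2, 4]], Q = [[1, 3], [2, 4]].

So P = [[1, 3], [2, 4]], Q = [[1, 3], [2, 4]].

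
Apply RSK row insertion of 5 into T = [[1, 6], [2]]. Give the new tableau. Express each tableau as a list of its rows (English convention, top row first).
[[1, 5], [2, 6]]

In row 1, 5 replaces 6 (the leftmost entry greater than 5); 6 is bumped to row 2. 6 is appended to row 2. The new tableau is [[1, 5], [2, 6]].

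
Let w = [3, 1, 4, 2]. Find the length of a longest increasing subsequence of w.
2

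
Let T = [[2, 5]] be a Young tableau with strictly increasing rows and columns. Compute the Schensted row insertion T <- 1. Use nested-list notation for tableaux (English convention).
[[1, 5], [2]]

In row 1, 1 replaces 2 (the leftmost entry greater than 1); 2 is bumped to row 2. 2 starts a new row 2. The new tableau is [[1, 5], [2]].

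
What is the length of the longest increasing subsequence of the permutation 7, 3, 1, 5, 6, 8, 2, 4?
4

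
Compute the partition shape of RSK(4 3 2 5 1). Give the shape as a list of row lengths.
Row-insert each entry into an empty tableau.

After inserting 4: P = [[4]].
After inserting 3: P = [[3], [4]].
After inserting 2: P = [[2], [3], [4]].
After inserting 5: P = [[2, 5], [3], [4]].
After inserting 1: P = [[1, 5], [2], [3], [4]].

The final insertion tableau P = [[1, 5], [2], [3], [4]] has shape [2, 1, 1, 1].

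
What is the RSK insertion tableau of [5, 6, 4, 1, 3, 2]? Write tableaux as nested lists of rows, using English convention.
P = [[1, 2], [3, 6], [4], [5]]

Insert 5: appended to row 1. P = [[5]].
Insert 6: appended to row 1. P = [[5, 6]].
Insert 4: 4 bumps 5 from row 1; 5 starts row 2. P = [[4, 6], [5]].
Insert 1: 1 bumps 4 from row 1; 4 bumps 5 from row 2; 5 starts row 3. P = [[1, 6], [4], [5]].
Insert 3: 3 bumps 6 from row 1; 6 appends to row 2. P = [[1, 3], [4, 6], [5]].
Insert 2: 2 bumps 3 from row 1; 3 bumps 4 from row 2; 4 bumps 5 from row 3; 5 starts row 4. P = [[1, 2], [3, 6], [4], [5]].

So P = [[1, 2], [3, 6], [4], [5]].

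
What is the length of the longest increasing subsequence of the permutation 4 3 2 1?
1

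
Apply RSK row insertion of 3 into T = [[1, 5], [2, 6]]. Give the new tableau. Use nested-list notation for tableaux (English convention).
In row 1, 3 replaces 5 (the leftmost entry greater than 3); 5 is bumped to row 2. In row 2, 5 replaces 6 (the leftmost entry greater than 5); 6 is bumped to row 3. 6 starts a new row 3. The new tableau is [[1, 3], [2, 5], [6]].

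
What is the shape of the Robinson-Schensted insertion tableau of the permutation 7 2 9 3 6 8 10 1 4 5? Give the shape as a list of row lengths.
[5, 3, 2]

Row-insert each entry into an empty tableau.

After inserting 7: P = [[7]].
After inserting 2: P = [[2], [7]].
After inserting 9: P = [[2, 9], [7]].
After inserting 3: P = [[2, 3], [7, 9]].
After inserting 6: P = [[2, 3, 6], [7, 9]].
After inserting 8: P = [[2, 3, 6, 8], [7, 9]].
After inserting 10: P = [[2, 3, 6, 8, 10], [7, 9]].
After inserting 1: P = [[1, 3, 6, 8, 10], [2, 9], [7]].
After inserting 4: P = [[1, 3, 4, 8, 10], [2, 6], [7, 9]].
After inserting 5: P = [[1, 3, 4, 5, 10], [2, 6, 8], [7, 9]].

The final insertion tableau P = [[1, 3, 4, 5, 10], [2, 6, 8], [7, 9]] has shape [5, 3, 2].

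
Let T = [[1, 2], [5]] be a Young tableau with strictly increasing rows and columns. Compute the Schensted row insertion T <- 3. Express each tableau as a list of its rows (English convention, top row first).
[[1, 2, 3], [5]]

3 is larger than every entry of row 1, so it is appended to row 1. The new tableau is [[1, 2, 3], [5]].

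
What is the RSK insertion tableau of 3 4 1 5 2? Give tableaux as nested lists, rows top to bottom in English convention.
P = [[1, 2, 5], [3, 4]]

Insert 3: appended to row 1. P = [[3]].
Insert 4: appended to row 1. P = [[3, 4]].
Insert 1: 1 bumps 3 from row 1; 3 starts row 2. P = [[1, 4], [3]].
Insert 5: appended to row 1. P = [[1, 4, 5], [3]].
Insert 2: 2 bumps 4 from row 1; 4 appends to row 2. P = [[1, 2, 5], [3, 4]].

So P = [[1, 2, 5], [3, 4]].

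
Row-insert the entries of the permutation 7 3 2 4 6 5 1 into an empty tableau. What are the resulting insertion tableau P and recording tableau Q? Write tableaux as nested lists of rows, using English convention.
P = [[1, 4, 5], [2, 6], [3], [7]], Q = [[1, 4, 5], [2, 6], [3], [7]]

Insert each entry of the permutation into P by Schensted row insertion, recording in Q the position of each new cell.

Insert 7: appended to row 1. P = [[7]].
Insert 3: 3 bumps 7 from row 1; 7 starts row 2. P = [[3], [7]].
Insert 2: 2 bumps 3 from row 1; 3 bumps 7 from row 2; 7 starts row 3. P = [[2], [3], [7]].
Insert 4: appended to row 1. P = [[2, 4], [3], [7]].
Insert 6: appended to row 1. P = [[2, 4, 6], [3], [7]].
Insert 5: 5 bumps 6 from row 1; 6 appends to row 2. P = [[2, 4, 5], [3, 6], [7]].
Insert 1: 1 bumps 2 from row 1; 2 bumps 3 from row 2; 3 bumps 7 from row 3; 7 starts row 4. P = [[1, 4, 5], [2, 6], [3], [7]].

So P = [[1, 4, 5], [2, 6], [3], [7]], Q = [[1, 4, 5], [2, 6], [3], [7]].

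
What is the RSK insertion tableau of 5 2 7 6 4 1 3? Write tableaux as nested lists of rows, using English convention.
Insert 5: appended to row 1. P = [[5]].
Insert 2: 2 bumps 5 from row 1; 5 starts row 2. P = [[2], [5]].
Insert 7: appended to row 1. P = [[2, 7], [5]].
Insert 6: 6 bumps 7 from row 1; 7 appends to row 2. P = [[2, 6], [5, 7]].
Insert 4: 4 bumps 6 from row 1; 6 bumps 7 from row 2; 7 starts row 3. P = [[2, 4], [5, 6], [7]].
Insert 1: 1 bumps 2 from row 1; 2 bumps 5 from row 2; 5 bumps 7 from row 3; 7 starts row 4. P = [[1, 4], [2, 6], [5], [7]].
Insert 3: 3 bumps 4 from row 1; 4 bumps 6 from row 2; 6 appends to row 3. P = [[1, 3], [2, 4], [5, 6], [7]].

So P = [[1, 3], [2, 4], [5, 6], [7]].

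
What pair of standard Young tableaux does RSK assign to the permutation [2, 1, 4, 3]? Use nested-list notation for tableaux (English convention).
P = [[1, 3], [2, 4]], Q = [[1, 3], [2, 4]]

Insert each entry of the permutation into P by Schensted row insertion, recording in Q the position of each new cell.

Insert 2: appended to row 1. P = [[2]], Q = [[1]].
Insert 1: 1 bumps 2 from row 1; 2 starts row 2. P = [[1], [2]], Q = [[1], [2]].
Insert 4: appended to row 1. P = [[1, 4], [2]], Q = [[1, 3], [2]].
Insert 3: 3 bumps 4 from row 1; 4 appends to row 2. P = [[1, 3], [2, 4]], Q = [[1, 3], [2, 4]].

So P = [[1, 3], [2, 4]], Q = [[1, 3], [2, 4]].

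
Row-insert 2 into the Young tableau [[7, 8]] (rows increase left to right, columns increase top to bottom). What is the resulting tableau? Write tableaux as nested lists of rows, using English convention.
In row 1, 2 replaces 7 (the leftmost entry greater than 2); 7 is bumped to row 2. 7 starts a new row 2. The new tableau is [[2, 8], [7]].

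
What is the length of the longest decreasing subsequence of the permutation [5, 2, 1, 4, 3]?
3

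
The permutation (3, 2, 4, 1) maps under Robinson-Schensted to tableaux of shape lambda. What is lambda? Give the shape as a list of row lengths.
Row-insert each entry into an empty tableau.

After inserting 3: P = [[3]].
After inserting 2: P = [[2], [3]].
After inserting 4: P = [[2, 4], [3]].
After inserting 1: P = [[1, 4], [2], [3]].

The final insertion tableau P = [[1, 4], [2], [3]] has shape [2, 1, 1].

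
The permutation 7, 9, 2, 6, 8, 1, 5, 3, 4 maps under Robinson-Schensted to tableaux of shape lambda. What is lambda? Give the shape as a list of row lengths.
[3, 3, 2, 1]

Row-insert each entry into an empty tableau.

After inserting 7: P = [[7]].
After inserting 9: P = [[7, 9]].
After inserting 2: P = [[2, 9], [7]].
After inserting 6: P = [[2, 6], [7, 9]].
After inserting 8: P = [[2, 6, 8], [7, 9]].
After inserting 1: P = [[1, 6, 8], [2, 9], [7]].
After inserting 5: P = [[1, 5, 8], [2, 6], [7, 9]].
After inserting 3: P = [[1, 3, 8], [2, 5], [6, 9], [7]].
After inserting 4: P = [[1, 3, 4], [2, 5, 8], [6, 9], [7]].

The final insertion tableau P = [[1, 3, 4], [2, 5, 8], [6, 9], [7]] has shape [3, 3, 2, 1].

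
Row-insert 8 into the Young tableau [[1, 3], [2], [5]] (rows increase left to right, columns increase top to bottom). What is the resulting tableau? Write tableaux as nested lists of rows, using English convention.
[[1, 3, 8], [2], [5]]

8 is larger than every entry of row 1, so it is appended to row 1. The new tableau is [[1, 3, 8], [2], [5]].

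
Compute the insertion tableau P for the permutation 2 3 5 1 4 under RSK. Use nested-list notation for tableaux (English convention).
Insert 2: appended to row 1. P = [[2]].
Insert 3: appended to row 1. P = [[2, 3]].
Insert 5: appended to row 1. P = [[2, 3, 5]].
Insert 1: 1 bumps 2 from row 1; 2 starts row 2. P = [[1, 3, 5], [2]].
Insert 4: 4 bumps 5 from row 1; 5 appends to row 2. P = [[1, 3, 4], [2, 5]].

So P = [[1, 3, 4], [2, 5]].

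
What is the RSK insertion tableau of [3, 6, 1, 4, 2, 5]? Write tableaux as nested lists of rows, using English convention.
Insert 3: appended to row 1. P = [[3]].
Insert 6: appended to row 1. P = [[3, 6]].
Insert 1: 1 bumps 3 from row 1; 3 starts row 2. P = [[1, 6], [3]].
Insert 4: 4 bumps 6 from row 1; 6 appends to row 2. P = [[1, 4], [3, 6]].
Insert 2: 2 bumps 4 from row 1; 4 bumps 6 from row 2; 6 starts row 3. P = [[1, 2], [3, 4], [6]].
Insert 5: appended to row 1. P = [[1, 2, 5], [3, 4], [6]].

So P = [[1, 2, 5], [3, 4], [6]].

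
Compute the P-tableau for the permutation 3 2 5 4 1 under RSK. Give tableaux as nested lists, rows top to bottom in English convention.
P = [[1, 4], [2, 5], [3]]

Insert 3: appended to row 1. P = [[3]].
Insert 2: 2 bumps 3 from row 1; 3 starts row 2. P = [[2], [3]].
Insert 5: appended to row 1. P = [[2, 5], [3]].
Insert 4: 4 bumps 5 from row 1; 5 appends to row 2. P = [[2, 4], [3, 5]].
Insert 1: 1 bumps 2 from row 1; 2 bumps 3 from row 2; 3 starts row 3. P = [[1, 4], [2, 5], [3]].

So P = [[1, 4], [2, 5], [3]].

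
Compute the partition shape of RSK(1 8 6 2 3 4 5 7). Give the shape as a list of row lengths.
Row-insert each entry into an empty tableau.

After inserting 1: P = [[1]].
After inserting 8: P = [[1, 8]].
After inserting 6: P = [[1, 6], [8]].
After inserting 2: P = [[1, 2], [6], [8]].
After inserting 3: P = [[1, 2, 3], [6], [8]].
After inserting 4: P = [[1, 2, 3, 4], [6], [8]].
After inserting 5: P = [[1, 2, 3, 4, 5], [6], [8]].
After inserting 7: P = [[1, 2, 3, 4, 5, 7], [6], [8]].

The final insertion tableau P = [[1, 2, 3, 4, 5, 7], [6], [8]] has shape [6, 1, 1].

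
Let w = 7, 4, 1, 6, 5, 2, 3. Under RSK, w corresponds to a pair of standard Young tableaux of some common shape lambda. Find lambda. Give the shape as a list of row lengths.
Row-insert each entry into an empty tableau.

After inserting 7: P = [[7]].
After inserting 4: P = [[4], [7]].
After inserting 1: P = [[1], [4], [7]].
After inserting 6: P = [[1, 6], [4], [7]].
After inserting 5: P = [[1, 5], [4, 6], [7]].
After inserting 2: P = [[1, 2], [4, 5], [6], [7]].
After inserting 3: P = [[1, 2, 3], [4, 5], [6], [7]].

The final insertion tableau P = [[1, 2, 3], [4, 5], [6], [7]] has shape [3, 2, 1, 1].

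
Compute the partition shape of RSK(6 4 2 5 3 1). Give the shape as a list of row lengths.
[2, 2, 1, 1]

Row-insert each entry into an empty tableau.

After inserting 6: P = [[6]].
After inserting 4: P = [[4], [6]].
After inserting 2: P = [[2], [4], [6]].
After inserting 5: P = [[2, 5], [4], [6]].
After inserting 3: P = [[2, 3], [4, 5], [6]].
After inserting 1: P = [[1, 3], [2, 5], [4], [6]].

The final insertion tableau P = [[1, 3], [2, 5], [4], [6]] has shape [2, 2, 1, 1].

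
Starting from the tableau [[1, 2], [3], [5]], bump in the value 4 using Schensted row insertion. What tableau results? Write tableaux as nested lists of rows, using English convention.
[[1, 2, 4], [3], [5]]

4 is larger than every entry of row 1, so it is appended to row 1. The new tableau is [[1, 2, 4], [3], [5]].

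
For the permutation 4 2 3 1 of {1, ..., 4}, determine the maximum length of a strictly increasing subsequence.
2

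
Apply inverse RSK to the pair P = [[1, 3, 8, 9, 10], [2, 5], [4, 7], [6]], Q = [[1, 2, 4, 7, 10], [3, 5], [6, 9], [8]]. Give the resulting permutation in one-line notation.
Reverse RSK: for i = n, n-1, ..., 1, locate i in Q, remove the corresponding corner cell from P, and reverse-bump its entry up through P; the value ejected from row 1 is w(i).

So w = 6 7 4 8 5 2 9 1 3 10.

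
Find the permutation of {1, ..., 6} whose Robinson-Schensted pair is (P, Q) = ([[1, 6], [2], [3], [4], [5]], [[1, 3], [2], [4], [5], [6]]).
5 4 6 3 2 1

Reverse the RSK construction: for i from n down to 1, find the cell of Q containing i, remove the entry at that cell from P, and reverse-bump it up through P; the value ejected from row 1 is w(i).

Step i=6: Q has 6 at row 5, column 1; remove 5 from row 5 of P and reverse-bump: 5 enters row 4 and ejects 4; 4 enters row 3 and ejects 3; 3 enters row 2 and ejects 2; 2 enters row 1 and ejects 1. So w(6) = 1. P is now [[2, 6], [3], [4], [5]].
Step i=5: Q has 5 at row 4, column 1; remove 5 from row 4 of P and reverse-bump: 5 enters row 3 and ejects 4; 4 enters row 2 and ejects 3; 3 enters row 1 and ejects 2. So w(5) = 2. P is now [[3, 6], [4], [5]].
Step i=4: Q has 4 at row 3, column 1; remove 5 from row 3 of P and reverse-bump: 5 enters row 2 and ejects 4; 4 enters row 1 and ejects 3. So w(4) = 3. P is now [[4, 6], [5]].
Step i=3: Q has 3 at row 1, column 2; remove that cell from P, ejecting 6. So w(3) = 6. P is now [[4], [5]].
Step i=2: Q has 2 at row 2, column 1; remove 5 from row 2 of P and reverse-bump: 5 enters row 1 and ejects 4. So w(2) = 4. P is now [[5]].
Step i=1: Q has 1 at row 1, column 1; remove that cell from P, ejecting 5. So w(1) = 5. P is now [].

So w = 5 4 6 3 2 1.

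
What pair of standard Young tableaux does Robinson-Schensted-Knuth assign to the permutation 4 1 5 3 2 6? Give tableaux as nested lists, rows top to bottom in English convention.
Insert each entry of the permutation into P by Schensted row insertion, recording in Q the position of each new cell.

Insert 4: appended to row 1. P = [[4]], Q = [[1]].
Insert 1: 1 bumps 4 from row 1; 4 starts row 2. P = [[1], [4]], Q = [[1], [2]].
Insert 5: appended to row 1. P = [[1, 5], [4]], Q = [[1, 3], [2]].
Insert 3: 3 bumps 5 from row 1; 5 appends to row 2. P = [[1, 3], [4, 5]], Q = [[1, 3], [2, 4]].
Insert 2: 2 bumps 3 from row 1; 3 bumps 4 from row 2; 4 starts row 3. P = [[1, 2], [3, 5], [4]], Q = [[1, 3], [2, 4], [5]].
Insert 6: appended to row 1. P = [[1, 2, 6], [3, 5], [4]], Q = [[1, 3, 6], [2, 4], [5]].

So P = [[1, 2, 6], [3, 5], [4]], Q = [[1, 3, 6], [2, 4], [5]].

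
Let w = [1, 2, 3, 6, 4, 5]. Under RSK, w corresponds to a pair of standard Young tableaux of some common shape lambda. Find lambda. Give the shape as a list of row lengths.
Row-insert each entry into an empty tableau.

After inserting 1: P = [[1]].
After inserting 2: P = [[1, 2]].
After inserting 3: P = [[1, 2, 3]].
After inserting 6: P = [[1, 2, 3, 6]].
After inserting 4: P = [[1, 2, 3, 4], [6]].
After inserting 5: P = [[1, 2, 3, 4, 5], [6]].

The final insertion tableau P = [[1, 2, 3, 4, 5], [6]] has shape [5, 1].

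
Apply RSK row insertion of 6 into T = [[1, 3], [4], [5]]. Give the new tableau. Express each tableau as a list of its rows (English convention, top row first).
6 is larger than every entry of row 1, so it is appended to row 1. The new tableau is [[1, 3, 6], [4], [5]].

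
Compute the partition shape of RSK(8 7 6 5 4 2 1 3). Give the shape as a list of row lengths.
[2, 1, 1, 1, 1, 1, 1]

Row-insert each entry into an empty tableau.

After inserting 8: P = [[8]].
After inserting 7: P = [[7], [8]].
After inserting 6: P = [[6], [7], [8]].
After inserting 5: P = [[5], [6], [7], [8]].
After inserting 4: P = [[4], [5], [6], [7], [8]].
After inserting 2: P = [[2], [4], [5], [6], [7], [8]].
After inserting 1: P = [[1], [2], [4], [5], [6], [7], [8]].
After inserting 3: P = [[1, 3], [2], [4], [5], [6], [7], [8]].

The final insertion tableau P = [[1, 3], [2], [4], [5], [6], [7], [8]] has shape [2, 1, 1, 1, 1, 1, 1].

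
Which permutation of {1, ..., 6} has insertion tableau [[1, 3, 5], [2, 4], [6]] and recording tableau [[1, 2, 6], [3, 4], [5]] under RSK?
Reverse the RSK construction: for i from n down to 1, find the cell of Q containing i, remove the entry at that cell from P, and reverse-bump it up through P; the value ejected from row 1 is w(i).

Step i=6: Q has 6 at row 1, column 3; remove that cell from P, ejecting 5. So w(6) = 5. P is now [[1, 3], [2, 4], [6]].
Step i=5: Q has 5 at row 3, column 1; remove 6 from row 3 of P and reverse-bump: 6 enters row 2 and ejects 4; 4 enters row 1 and ejects 3. So w(5) = 3. P is now [[1, 4], [2, 6]].
Step i=4: Q has 4 at row 2, column 2; remove 6 from row 2 of P and reverse-bump: 6 enters row 1 and ejects 4. So w(4) = 4. P is now [[1, 6], [2]].
Step i=3: Q has 3 at row 2, column 1; remove 2 from row 2 of P and reverse-bump: 2 enters row 1 and ejects 1. So w(3) = 1. P is now [[2, 6]].
Step i=2: Q has 2 at row 1, column 2; remove that cell from P, ejecting 6. So w(2) = 6. P is now [[2]].
Step i=1: Q has 1 at row 1, column 1; remove that cell from P, ejecting 2. So w(1) = 2. P is now [].

So w = 2 6 1 4 3 5.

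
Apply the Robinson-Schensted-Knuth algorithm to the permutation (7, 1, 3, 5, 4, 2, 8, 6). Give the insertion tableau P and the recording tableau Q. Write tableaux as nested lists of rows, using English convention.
P = [[1, 2, 4, 6], [3, 8], [5], [7]], Q = [[1, 3, 4, 7], [2, 8], [5], [6]]

Insert each entry of the permutation into P by Schensted row insertion, recording in Q the position of each new cell.

After inserting 7: P = [[7]].
After inserting 1: P = [[1], [7]].
After inserting 3: P = [[1, 3], [7]].
After inserting 5: P = [[1, 3, 5], [7]].
After inserting 4: P = [[1, 3, 4], [5], [7]].
After inserting 2: P = [[1, 2, 4], [3], [5], [7]].
After inserting 8: P = [[1, 2, 4, 8], [3], [5], [7]].
After inserting 6: P = [[1, 2, 4, 6], [3, 8], [5], [7]].

So P = [[1, 2, 4, 6], [3, 8], [5], [7]], Q = [[1, 3, 4, 7], [2, 8], [5], [6]].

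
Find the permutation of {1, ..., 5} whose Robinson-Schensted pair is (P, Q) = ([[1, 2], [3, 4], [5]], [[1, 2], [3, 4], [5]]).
Reverse the RSK construction: for i from n down to 1, find the cell of Q containing i, remove the entry at that cell from P, and reverse-bump it up through P; the value ejected from row 1 is w(i).

Step i=5: Q has 5 at row 3, column 1; remove 5 from row 3 of P and reverse-bump: 5 enters row 2 and ejects 4; 4 enters row 1 and ejects 2. So w(5) = 2. P is now [[1, 4], [3, 5]].
Step i=4: Q has 4 at row 2, column 2; remove 5 from row 2 of P and reverse-bump: 5 enters row 1 and ejects 4. So w(4) = 4. P is now [[1, 5], [3]].
Step i=3: Q has 3 at row 2, column 1; remove 3 from row 2 of P and reverse-bump: 3 enters row 1 and ejects 1. So w(3) = 1. P is now [[3, 5]].
Step i=2: Q has 2 at row 1, column 2; remove that cell from P, ejecting 5. So w(2) = 5. P is now [[3]].
Step i=1: Q has 1 at row 1, column 1; remove that cell from P, ejecting 3. So w(1) = 3. P is now [].

So w = 3 5 1 4 2.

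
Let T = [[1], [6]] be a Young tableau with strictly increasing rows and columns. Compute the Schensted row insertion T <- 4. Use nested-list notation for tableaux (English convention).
[[1, 4], [6]]

4 is larger than every entry of row 1, so it is appended to row 1. The new tableau is [[1, 4], [6]].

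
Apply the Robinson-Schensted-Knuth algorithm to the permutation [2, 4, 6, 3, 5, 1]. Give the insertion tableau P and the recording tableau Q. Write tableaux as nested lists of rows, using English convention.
P = [[1, 3, 5], [2, 6], [4]], Q = [[1, 2, 3], [4, 5], [6]]

Insert each entry of the permutation into P by Schensted row insertion, recording in Q the position of each new cell.

Insert 2: appended to row 1. P = [[2]].
Insert 4: appended to row 1. P = [[2, 4]].
Insert 6: appended to row 1. P = [[2, 4, 6]].
Insert 3: 3 bumps 4 from row 1; 4 starts row 2. P = [[2, 3, 6], [4]].
Insert 5: 5 bumps 6 from row 1; 6 appends to row 2. P = [[2, 3, 5], [4, 6]].
Insert 1: 1 bumps 2 from row 1; 2 bumps 4 from row 2; 4 starts row 3. P = [[1, 3, 5], [2, 6], [4]].

So P = [[1, 3, 5], [2, 6], [4]], Q = [[1, 2, 3], [4, 5], [6]].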